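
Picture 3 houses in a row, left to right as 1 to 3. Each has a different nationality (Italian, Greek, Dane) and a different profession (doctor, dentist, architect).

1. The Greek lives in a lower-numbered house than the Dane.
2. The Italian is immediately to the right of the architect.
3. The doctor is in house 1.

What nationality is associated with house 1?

The doctor is in house 1 (clue 3).
House 1's nationality must be Greek (nothing else left).
The only profession still possible for house 2 is architect.
The only profession still possible for house 3 is dentist.
Clue 2 places the Italian in house 3.
House 2's nationality must be Dane (nothing else left).
So: house 1 = Greek/doctor, house 2 = Dane/architect, house 3 = Italian/dentist.

Greek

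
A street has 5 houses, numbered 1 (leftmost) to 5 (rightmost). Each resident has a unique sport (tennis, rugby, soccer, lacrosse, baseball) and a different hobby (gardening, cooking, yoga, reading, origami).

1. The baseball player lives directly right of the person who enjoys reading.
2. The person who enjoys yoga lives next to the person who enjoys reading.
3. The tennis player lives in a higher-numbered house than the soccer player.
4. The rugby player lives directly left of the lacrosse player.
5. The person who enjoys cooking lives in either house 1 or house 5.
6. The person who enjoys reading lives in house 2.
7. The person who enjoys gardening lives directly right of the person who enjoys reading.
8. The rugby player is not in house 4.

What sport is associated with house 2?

lacrosse

By clue 6, the person who enjoys reading is in house 2.
Clue 7: the person who enjoys gardening is in house 3.
From clue 1, the baseball player must be in house 3.
Clue 2 places the person who enjoys yoga in house 1.
The only sport still possible for house 5 is tennis.
So house 4 gets origami for hobby.
House 5's hobby must be cooking (nothing else left).
Clue 4 places the rugby player in house 1.
From clue 4, the lacrosse player must be in house 2.
House 4 sport: only soccer fits.
So: house 1 = rugby/yoga, house 2 = lacrosse/reading, house 3 = baseball/gardening, house 4 = soccer/origami, house 5 = tennis/cooking.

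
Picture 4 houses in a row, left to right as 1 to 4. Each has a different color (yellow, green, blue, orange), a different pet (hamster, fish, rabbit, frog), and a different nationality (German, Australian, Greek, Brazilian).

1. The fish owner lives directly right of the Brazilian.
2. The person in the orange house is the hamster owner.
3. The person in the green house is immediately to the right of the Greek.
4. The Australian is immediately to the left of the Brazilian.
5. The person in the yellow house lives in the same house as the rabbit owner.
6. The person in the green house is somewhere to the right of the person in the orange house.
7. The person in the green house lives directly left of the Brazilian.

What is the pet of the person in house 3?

By clue 7, the person in the green house is in house 2.
Clue 7: the Brazilian is in house 3.
House 4's nationality must be German (nothing else left).
By clue 1, the fish owner is in house 4.
From clue 3, the Greek must be in house 1.
From clue 4, the Australian must be in house 2.
Clue 6 places the person in the orange house in house 1.
That leaves frog as the pet for house 2.
By clue 2, the hamster owner is in house 1.
Clue 5 places the person in the yellow house in house 3.
Clue 5: the rabbit owner is in house 3.
That leaves blue as the color for house 4.
So: house 1 = orange/hamster/Greek, house 2 = green/frog/Australian, house 3 = yellow/rabbit/Brazilian, house 4 = blue/fish/German.

rabbit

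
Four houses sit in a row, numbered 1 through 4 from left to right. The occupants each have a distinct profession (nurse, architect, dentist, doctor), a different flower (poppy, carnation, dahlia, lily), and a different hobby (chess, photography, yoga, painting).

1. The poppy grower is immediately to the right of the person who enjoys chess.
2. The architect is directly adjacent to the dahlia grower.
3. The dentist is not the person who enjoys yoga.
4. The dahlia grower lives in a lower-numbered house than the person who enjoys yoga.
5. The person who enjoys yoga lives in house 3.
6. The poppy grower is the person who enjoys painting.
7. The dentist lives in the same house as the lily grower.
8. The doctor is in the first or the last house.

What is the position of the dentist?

The person who enjoys yoga is in house 3 (clue 5).
By clue 6, the poppy grower is in house 2.
Clue 6 places the person who enjoys painting in house 2.
House 1 flower: only dahlia fits.
The only flower still possible for house 3 is carnation.
That leaves lily as the flower for house 4.
House 4 hobby: only photography fits.
Clue 2 places the architect in house 2.
From clue 7, the dentist must be in house 4.
House 1's profession must be doctor (nothing else left).
House 3 profession: only nurse fits.
That leaves chess as the hobby for house 1.
So: house 1 = doctor/dahlia/chess, house 2 = architect/poppy/painting, house 3 = nurse/carnation/yoga, house 4 = dentist/lily/photography.

4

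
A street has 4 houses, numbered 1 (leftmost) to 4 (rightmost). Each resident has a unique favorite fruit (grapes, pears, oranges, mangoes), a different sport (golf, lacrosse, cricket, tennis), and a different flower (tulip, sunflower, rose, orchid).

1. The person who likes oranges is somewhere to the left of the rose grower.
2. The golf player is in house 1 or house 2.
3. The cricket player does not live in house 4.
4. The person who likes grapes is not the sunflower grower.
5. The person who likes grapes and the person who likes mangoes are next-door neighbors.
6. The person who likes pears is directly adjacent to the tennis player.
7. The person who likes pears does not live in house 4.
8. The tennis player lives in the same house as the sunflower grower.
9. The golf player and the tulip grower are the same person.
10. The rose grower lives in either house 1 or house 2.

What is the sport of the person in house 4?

lacrosse

Clue 10 places the rose grower in house 2.
By clue 1, the person who likes oranges is in house 1.
By clue 9, the golf player is in house 1.
House 1's flower must be tulip (nothing else left).
The person who likes pears is narrowed to house 2 or 3; consider each.
Placing it in house 3 leads to a contradiction, so it's in house 2.
The tennis player is in house 3 (clue 6).
Clue 8 places the sunflower grower in house 3.
So house 4 gets lacrosse for sport.
House 4's flower must be orchid (nothing else left).
From clue 4, the person who likes grapes must be in house 4.
By clue 5, the person who likes mangoes is in house 3.
So house 2 gets cricket for sport.
So: house 1 = oranges/golf/tulip, house 2 = pears/cricket/rose, house 3 = mangoes/tennis/sunflower, house 4 = grapes/lacrosse/orchid.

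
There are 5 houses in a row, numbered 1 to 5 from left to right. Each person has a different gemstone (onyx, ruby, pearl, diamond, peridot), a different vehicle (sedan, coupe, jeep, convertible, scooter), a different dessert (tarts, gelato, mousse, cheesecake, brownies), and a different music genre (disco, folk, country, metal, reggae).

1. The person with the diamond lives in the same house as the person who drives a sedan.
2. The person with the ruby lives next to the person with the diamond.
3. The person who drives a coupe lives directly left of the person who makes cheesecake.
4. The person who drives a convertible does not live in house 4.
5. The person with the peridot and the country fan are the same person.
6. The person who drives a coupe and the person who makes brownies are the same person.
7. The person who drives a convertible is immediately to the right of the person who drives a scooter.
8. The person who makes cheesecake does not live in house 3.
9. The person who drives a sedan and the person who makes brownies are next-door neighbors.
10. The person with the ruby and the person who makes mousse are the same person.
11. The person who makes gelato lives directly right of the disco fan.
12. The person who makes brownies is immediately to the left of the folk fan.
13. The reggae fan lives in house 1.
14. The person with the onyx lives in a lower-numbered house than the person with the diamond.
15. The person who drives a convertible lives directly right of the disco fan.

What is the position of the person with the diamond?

The reggae fan is in house 1 (clue 13).
The person who drives a convertible is narrowed to house 3 or 5; consider each.
Placing it in house 3 leads to a contradiction, so it's in house 5.
Clue 7: the person who drives a scooter is in house 4.
The disco fan is in house 4 (clue 15).
Clue 9 places the person who drives a sedan in house 2.
From clue 11, the person who makes gelato must be in house 5.
Clue 12: the person who makes brownies is in house 1.
The folk fan is in house 2 (clue 12).
From clue 1, the person with the diamond must be in house 2.
By clue 6, the person who drives a coupe is in house 1.
The person with the ruby is in house 3 (clue 10).
Clue 10: the person who makes mousse is in house 3.
Clue 14 places the person with the onyx in house 1.
That leaves pearl as the gemstone for house 4.
House 5 gemstone: only peridot fits.
House 3 vehicle: only jeep fits.
Clue 3: the person who makes cheesecake is in house 2.
From clue 5, the country fan must be in house 5.
House 4 dessert: only tarts fits.
House 3's music genre must be metal (nothing else left).
So: house 1 = onyx/coupe/brownies/reggae, house 2 = diamond/sedan/cheesecake/folk, house 3 = ruby/jeep/mousse/metal, house 4 = pearl/scooter/tarts/disco, house 5 = peridot/convertible/gelato/country.

2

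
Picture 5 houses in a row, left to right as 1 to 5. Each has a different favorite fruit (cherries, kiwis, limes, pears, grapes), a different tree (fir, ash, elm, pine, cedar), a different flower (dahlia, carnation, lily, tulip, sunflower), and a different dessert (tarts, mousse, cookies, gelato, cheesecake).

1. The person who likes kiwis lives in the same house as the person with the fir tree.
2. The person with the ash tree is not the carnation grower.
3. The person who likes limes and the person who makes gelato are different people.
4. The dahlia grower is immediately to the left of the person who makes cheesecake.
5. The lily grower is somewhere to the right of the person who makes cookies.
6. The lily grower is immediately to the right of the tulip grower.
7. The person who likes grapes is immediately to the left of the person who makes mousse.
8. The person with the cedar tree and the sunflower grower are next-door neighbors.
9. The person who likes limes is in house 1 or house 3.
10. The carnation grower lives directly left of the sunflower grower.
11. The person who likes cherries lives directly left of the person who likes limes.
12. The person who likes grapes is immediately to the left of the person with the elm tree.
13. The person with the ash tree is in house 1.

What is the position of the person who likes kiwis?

By clue 11, the person who likes cherries is in house 2.
Clue 11: the person who likes limes is in house 3.
Clue 13: the person with the ash tree is in house 1.
The person who likes grapes is narrowed to house 1 or 4; consider each.
Placing it in house 4 leads to a contradiction, so it's in house 1.
Clue 7: the person who makes mousse is in house 2.
Clue 12: the person with the elm tree is in house 2.
House 1's flower must be tulip (nothing else left).
Clue 6 places the lily grower in house 2.
House 5's flower must be sunflower (nothing else left).
The person who makes cookies is in house 1 (clue 5).
Clue 8: the person with the cedar tree is in house 4.
Clue 10: the carnation grower is in house 4.
House 3 tree: only pine fits.
The only tree still possible for house 5 is fir.
So house 3 gets dahlia for flower.
House 3 dessert: only tarts fits.
The person who likes kiwis is in house 5 (clue 1).
Clue 4 places the person who makes cheesecake in house 4.
House 4 favorite fruit: only pears fits.
House 5's dessert must be gelato (nothing else left).
So: house 1 = grapes/ash/tulip/cookies, house 2 = cherries/elm/lily/mousse, house 3 = limes/pine/dahlia/tarts, house 4 = pears/cedar/carnation/cheesecake, house 5 = kiwis/fir/sunflower/gelato.

5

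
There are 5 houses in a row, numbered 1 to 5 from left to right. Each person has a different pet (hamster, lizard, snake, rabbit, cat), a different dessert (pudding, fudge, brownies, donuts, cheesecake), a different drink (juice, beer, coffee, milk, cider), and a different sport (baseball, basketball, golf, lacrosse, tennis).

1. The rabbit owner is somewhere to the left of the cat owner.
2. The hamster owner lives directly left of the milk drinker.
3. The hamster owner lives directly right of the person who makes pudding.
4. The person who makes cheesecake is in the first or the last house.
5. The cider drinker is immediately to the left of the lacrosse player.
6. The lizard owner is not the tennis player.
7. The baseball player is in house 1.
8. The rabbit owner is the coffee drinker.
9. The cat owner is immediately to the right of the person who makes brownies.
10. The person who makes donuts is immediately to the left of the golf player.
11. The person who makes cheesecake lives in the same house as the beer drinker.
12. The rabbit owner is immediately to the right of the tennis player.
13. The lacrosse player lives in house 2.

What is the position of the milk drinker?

3

Clue 7 places the baseball player in house 1.
Clue 13: the lacrosse player is in house 2.
The only sport still possible for house 3 is tennis.
By clue 5, the cider drinker is in house 1.
By clue 12, the rabbit owner is in house 4.
From clue 1, the cat owner must be in house 5.
The coffee drinker is in house 4 (clue 8).
From clue 9, the person who makes brownies must be in house 4.
From clue 11, the person who makes cheesecake must be in house 5.
House 3 dessert: only donuts fits.
That leaves juice as the drink for house 2.
House 3's drink must be milk (nothing else left).
The only drink still possible for house 5 is beer.
The hamster owner is in house 2 (clue 2).
Clue 3 places the person who makes pudding in house 1.
From clue 10, the golf player must be in house 4.
That leaves lizard as the pet for house 1.
That leaves snake as the pet for house 3.
House 2 dessert: only fudge fits.
That leaves basketball as the sport for house 5.
So: house 1 = lizard/pudding/cider/baseball, house 2 = hamster/fudge/juice/lacrosse, house 3 = snake/donuts/milk/tennis, house 4 = rabbit/brownies/coffee/golf, house 5 = cat/cheesecake/beer/basketball.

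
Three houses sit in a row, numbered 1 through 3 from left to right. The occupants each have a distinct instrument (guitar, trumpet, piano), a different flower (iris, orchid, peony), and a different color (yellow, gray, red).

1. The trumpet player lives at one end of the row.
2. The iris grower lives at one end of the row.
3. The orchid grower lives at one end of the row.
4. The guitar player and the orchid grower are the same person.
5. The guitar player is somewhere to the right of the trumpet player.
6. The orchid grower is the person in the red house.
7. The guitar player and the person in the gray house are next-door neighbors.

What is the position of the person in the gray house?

By clue 5, the guitar player is in house 3.
From clue 5, the trumpet player must be in house 1.
The person in the gray house is in house 2 (clue 7).
The only instrument still possible for house 2 is piano.
House 2's flower must be peony (nothing else left).
The orchid grower is in house 3 (clue 4).
Clue 6 places the person in the red house in house 3.
The only flower still possible for house 1 is iris.
The only color still possible for house 1 is yellow.
So: house 1 = trumpet/iris/yellow, house 2 = piano/peony/gray, house 3 = guitar/orchid/red.

2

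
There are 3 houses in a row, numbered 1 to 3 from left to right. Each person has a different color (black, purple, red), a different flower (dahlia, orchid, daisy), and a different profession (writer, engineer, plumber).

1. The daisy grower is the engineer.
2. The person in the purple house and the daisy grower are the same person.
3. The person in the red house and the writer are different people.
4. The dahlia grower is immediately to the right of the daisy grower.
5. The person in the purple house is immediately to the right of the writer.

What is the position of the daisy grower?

2

Clue 2 places the person in the purple house in house 2.
By clue 2, the daisy grower is in house 2.
Clue 4: the dahlia grower is in house 3.
Clue 5 places the writer in house 1.
House 1's flower must be orchid (nothing else left).
So house 2 gets engineer for profession.
House 3 profession: only plumber fits.
By clue 3, the person in the red house is in house 3.
So house 1 gets black for color.
So: house 1 = black/orchid/writer, house 2 = purple/daisy/engineer, house 3 = red/dahlia/plumber.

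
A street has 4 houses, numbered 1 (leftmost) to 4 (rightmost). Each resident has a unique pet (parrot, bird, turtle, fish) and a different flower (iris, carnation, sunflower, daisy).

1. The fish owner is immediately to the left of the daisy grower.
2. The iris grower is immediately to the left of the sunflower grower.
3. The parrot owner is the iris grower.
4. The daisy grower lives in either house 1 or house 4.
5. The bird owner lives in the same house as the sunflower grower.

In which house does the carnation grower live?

3

By clue 4, the daisy grower is in house 4.
The fish owner is in house 3 (clue 1).
So house 4 gets turtle for pet.
By clue 5, the sunflower grower is in house 2.
So house 1 gets parrot for pet.
The only pet still possible for house 2 is bird.
That leaves carnation as the flower for house 3.
House 1's flower must be iris (nothing else left).
So: house 1 = parrot/iris, house 2 = bird/sunflower, house 3 = fish/carnation, house 4 = turtle/daisy.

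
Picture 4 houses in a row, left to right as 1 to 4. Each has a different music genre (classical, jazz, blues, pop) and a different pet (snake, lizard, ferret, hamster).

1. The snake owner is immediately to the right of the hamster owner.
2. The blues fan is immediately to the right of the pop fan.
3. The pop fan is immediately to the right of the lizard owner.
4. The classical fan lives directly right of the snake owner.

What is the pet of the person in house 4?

ferret

The only music genre still possible for house 1 is jazz.
So house 4 gets ferret for pet.
House 2's music genre must be pop (nothing else left).
That leaves snake as the pet for house 3.
The hamster owner is in house 2 (clue 1).
Clue 2 places the blues fan in house 3.
By clue 3, the lizard owner is in house 1.
From clue 4, the classical fan must be in house 4.
So: house 1 = jazz/lizard, house 2 = pop/hamster, house 3 = blues/snake, house 4 = classical/ferret.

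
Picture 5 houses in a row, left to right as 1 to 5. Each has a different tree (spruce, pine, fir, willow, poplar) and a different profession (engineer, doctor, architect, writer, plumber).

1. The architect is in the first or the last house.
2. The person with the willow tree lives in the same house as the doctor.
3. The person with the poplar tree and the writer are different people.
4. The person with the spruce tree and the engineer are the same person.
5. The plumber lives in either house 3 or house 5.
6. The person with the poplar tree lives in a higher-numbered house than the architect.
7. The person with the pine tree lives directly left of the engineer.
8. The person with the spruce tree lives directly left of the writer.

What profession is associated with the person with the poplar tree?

By clue 6, the architect is in house 1.
The plumber is narrowed to house 3 or 5; consider each.
Placing it in house 3 leads to a contradiction, so it's in house 5.
The person with the pine tree is narrowed to house 1 or 2; consider each.
Placing it in house 2 leads to a contradiction, so it's in house 1.
Clue 7: the engineer is in house 2.
Clue 4 places the person with the spruce tree in house 2.
By clue 8, the writer is in house 3.
House 4 profession: only doctor fits.
From clue 2, the person with the willow tree must be in house 4.
That leaves fir as the tree for house 3.
That leaves poplar as the tree for house 5.
So: house 1 = pine/architect, house 2 = spruce/engineer, house 3 = fir/writer, house 4 = willow/doctor, house 5 = poplar/plumber.

plumber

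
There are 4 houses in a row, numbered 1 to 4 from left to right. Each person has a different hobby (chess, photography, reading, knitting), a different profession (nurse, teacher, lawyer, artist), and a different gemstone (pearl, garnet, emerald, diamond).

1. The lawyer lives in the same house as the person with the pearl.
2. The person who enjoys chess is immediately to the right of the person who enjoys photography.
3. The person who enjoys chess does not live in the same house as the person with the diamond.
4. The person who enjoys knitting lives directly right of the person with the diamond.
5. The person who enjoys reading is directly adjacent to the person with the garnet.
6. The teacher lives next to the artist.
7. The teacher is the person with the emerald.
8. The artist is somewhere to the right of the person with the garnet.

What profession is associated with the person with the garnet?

The person who enjoys chess is narrowed to house 2 or 3 or 4; consider each.
Placing it in house 3 and house 4 leads to a contradiction, so it's in house 2.
Clue 2 places the person who enjoys photography in house 1.
So house 3 gets reading for hobby.
House 4 hobby: only knitting fits.
Clue 4: the person with the diamond is in house 3.
Clue 5 places the person with the garnet in house 2.
By clue 7, the teacher is in house 4.
Clue 7: the person with the emerald is in house 4.
That leaves lawyer as the profession for house 1.
That leaves nurse as the profession for house 2.
That leaves artist as the profession for house 3.
That leaves pearl as the gemstone for house 1.
So: house 1 = photography/lawyer/pearl, house 2 = chess/nurse/garnet, house 3 = reading/artist/diamond, house 4 = knitting/teacher/emerald.

nurse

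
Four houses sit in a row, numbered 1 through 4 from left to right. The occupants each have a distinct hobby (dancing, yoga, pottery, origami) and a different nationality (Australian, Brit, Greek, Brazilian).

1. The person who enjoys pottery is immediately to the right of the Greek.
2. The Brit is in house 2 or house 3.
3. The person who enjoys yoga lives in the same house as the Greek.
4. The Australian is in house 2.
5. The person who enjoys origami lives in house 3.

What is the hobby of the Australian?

The Australian is in house 2 (clue 4).
The person who enjoys origami is in house 3 (clue 5).
The only nationality still possible for house 1 is Greek.
House 3 nationality: only Brit fits.
The only nationality still possible for house 4 is Brazilian.
Clue 1: the person who enjoys pottery is in house 2.
Clue 3 places the person who enjoys yoga in house 1.
House 4 hobby: only dancing fits.
So: house 1 = yoga/Greek, house 2 = pottery/Australian, house 3 = origami/Brit, house 4 = dancing/Brazilian.

pottery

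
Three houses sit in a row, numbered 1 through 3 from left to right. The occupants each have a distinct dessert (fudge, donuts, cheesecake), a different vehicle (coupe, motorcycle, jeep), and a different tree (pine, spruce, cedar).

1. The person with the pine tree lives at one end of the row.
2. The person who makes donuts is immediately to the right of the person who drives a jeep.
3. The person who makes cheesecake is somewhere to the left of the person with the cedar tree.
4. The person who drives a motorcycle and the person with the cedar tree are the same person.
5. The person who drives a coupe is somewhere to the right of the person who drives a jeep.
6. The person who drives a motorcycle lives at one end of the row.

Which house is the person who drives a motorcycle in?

From clue 6, the person who drives a motorcycle must be in house 3.
House 1's vehicle must be jeep (nothing else left).
House 2 vehicle: only coupe fits.
From clue 2, the person who makes donuts must be in house 2.
From clue 4, the person with the cedar tree must be in house 3.
That leaves cheesecake as the dessert for house 1.
House 3's dessert must be fudge (nothing else left).
That leaves spruce as the tree for house 2.
The only tree still possible for house 1 is pine.
So: house 1 = cheesecake/jeep/pine, house 2 = donuts/coupe/spruce, house 3 = fudge/motorcycle/cedar.

3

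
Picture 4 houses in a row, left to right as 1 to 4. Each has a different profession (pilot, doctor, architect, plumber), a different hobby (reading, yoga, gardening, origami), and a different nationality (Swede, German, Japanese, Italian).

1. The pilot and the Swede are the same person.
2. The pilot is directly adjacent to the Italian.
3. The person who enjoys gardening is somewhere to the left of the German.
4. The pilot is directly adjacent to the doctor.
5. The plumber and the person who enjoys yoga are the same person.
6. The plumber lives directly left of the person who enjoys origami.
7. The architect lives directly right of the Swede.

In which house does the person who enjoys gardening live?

The architect is narrowed to house 2 or 3 or 4; consider each.
Placing it in house 2 and house 3 leads to a contradiction, so it's in house 4.
From clue 7, the Swede must be in house 3.
From clue 1, the pilot must be in house 3.
Clue 4 places the doctor in house 2.
House 1's profession must be plumber (nothing else left).
So house 1 gets Japanese for nationality.
Clue 5 places the person who enjoys yoga in house 1.
Clue 6: the person who enjoys origami is in house 2.
House 4's hobby must be reading (nothing else left).
From clue 3, the German must be in house 4.
That leaves gardening as the hobby for house 3.
The only nationality still possible for house 2 is Italian.
So: house 1 = plumber/yoga/Japanese, house 2 = doctor/origami/Italian, house 3 = pilot/gardening/Swede, house 4 = architect/reading/German.

3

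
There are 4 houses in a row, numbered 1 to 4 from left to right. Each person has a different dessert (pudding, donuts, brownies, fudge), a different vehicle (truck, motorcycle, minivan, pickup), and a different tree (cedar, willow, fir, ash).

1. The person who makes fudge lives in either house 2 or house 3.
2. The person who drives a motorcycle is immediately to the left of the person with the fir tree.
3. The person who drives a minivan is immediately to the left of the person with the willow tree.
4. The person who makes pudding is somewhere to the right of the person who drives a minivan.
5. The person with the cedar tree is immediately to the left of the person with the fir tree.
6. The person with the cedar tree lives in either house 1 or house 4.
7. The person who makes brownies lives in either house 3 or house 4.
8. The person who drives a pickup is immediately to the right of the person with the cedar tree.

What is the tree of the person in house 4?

willow

Clue 6: the person with the cedar tree is in house 1.
Clue 8 places the person who drives a pickup in house 2.
House 1's dessert must be donuts (nothing else left).
That leaves truck as the vehicle for house 4.
The person with the fir tree is in house 2 (clue 5).
The only tree still possible for house 3 is ash.
The only tree still possible for house 4 is willow.
Clue 2: the person who drives a motorcycle is in house 1.
Clue 3 places the person who drives a minivan in house 3.
From clue 4, the person who makes pudding must be in house 4.
House 2's dessert must be fudge (nothing else left).
The only dessert still possible for house 3 is brownies.
So: house 1 = donuts/motorcycle/cedar, house 2 = fudge/pickup/fir, house 3 = brownies/minivan/ash, house 4 = pudding/truck/willow.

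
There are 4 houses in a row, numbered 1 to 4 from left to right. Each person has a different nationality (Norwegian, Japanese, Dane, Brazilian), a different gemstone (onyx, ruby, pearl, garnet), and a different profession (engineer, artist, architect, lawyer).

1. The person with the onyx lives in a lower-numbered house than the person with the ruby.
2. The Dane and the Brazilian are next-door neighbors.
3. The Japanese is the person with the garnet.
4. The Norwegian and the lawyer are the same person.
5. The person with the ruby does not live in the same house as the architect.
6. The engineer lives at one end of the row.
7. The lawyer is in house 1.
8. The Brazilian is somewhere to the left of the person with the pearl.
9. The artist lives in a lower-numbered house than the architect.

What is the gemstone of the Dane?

Clue 7: the lawyer is in house 1.
From clue 4, the Norwegian must be in house 1.
House 2's profession must be artist (nothing else left).
House 3's profession must be architect (nothing else left).
The only profession still possible for house 4 is engineer.
That leaves onyx as the gemstone for house 1.
The Brazilian is narrowed to house 2 or 3; consider each.
Placing it in house 3 leads to a contradiction, so it's in house 2.
Clue 2: the Dane is in house 3.
House 4's nationality must be Japanese (nothing else left).
Clue 3: the person with the garnet is in house 4.
So house 2 gets ruby for gemstone.
House 3's gemstone must be pearl (nothing else left).
So: house 1 = Norwegian/onyx/lawyer, house 2 = Brazilian/ruby/artist, house 3 = Dane/pearl/architect, house 4 = Japanese/garnet/engineer.

pearl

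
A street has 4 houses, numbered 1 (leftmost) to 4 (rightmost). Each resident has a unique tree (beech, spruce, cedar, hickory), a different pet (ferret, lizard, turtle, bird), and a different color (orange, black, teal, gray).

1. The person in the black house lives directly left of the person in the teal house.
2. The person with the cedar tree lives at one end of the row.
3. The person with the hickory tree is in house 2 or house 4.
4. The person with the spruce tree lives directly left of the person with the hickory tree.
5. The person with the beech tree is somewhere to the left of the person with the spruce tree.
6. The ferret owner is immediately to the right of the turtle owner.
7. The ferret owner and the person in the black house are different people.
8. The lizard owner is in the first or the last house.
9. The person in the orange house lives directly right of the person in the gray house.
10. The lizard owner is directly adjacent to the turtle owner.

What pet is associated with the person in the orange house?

bird

Clue 5 places the person with the spruce tree in house 3.
The person with the hickory tree is in house 4 (clue 4).
House 2's tree must be beech (nothing else left).
House 1 tree: only cedar fits.
The ferret owner is narrowed to house 3 or 4; consider each.
Placing it in house 4 leads to a contradiction, so it's in house 3.
Clue 6: the turtle owner is in house 2.
From clue 10, the lizard owner must be in house 1.
House 4 pet: only bird fits.
So house 4 gets orange for color.
By clue 9, the person in the gray house is in house 3.
House 1's color must be black (nothing else left).
House 2's color must be teal (nothing else left).
So: house 1 = cedar/lizard/black, house 2 = beech/turtle/teal, house 3 = spruce/ferret/gray, house 4 = hickory/bird/orange.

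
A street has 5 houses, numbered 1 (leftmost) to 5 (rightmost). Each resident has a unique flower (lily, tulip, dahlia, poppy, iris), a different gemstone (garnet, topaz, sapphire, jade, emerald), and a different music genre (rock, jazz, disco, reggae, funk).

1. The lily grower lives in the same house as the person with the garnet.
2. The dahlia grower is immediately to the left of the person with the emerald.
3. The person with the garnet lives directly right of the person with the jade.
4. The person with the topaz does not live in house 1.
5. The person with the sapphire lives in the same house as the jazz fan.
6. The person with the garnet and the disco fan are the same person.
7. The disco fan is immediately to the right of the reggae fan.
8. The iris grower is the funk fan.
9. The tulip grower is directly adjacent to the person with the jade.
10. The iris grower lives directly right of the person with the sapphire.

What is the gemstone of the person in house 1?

sapphire

The dahlia grower is narrowed to house 1 or 2 or 3 or 4; consider each.
Placing it in house 2 and house 3 and house 4 leads to a contradiction, so it's in house 1.
The person with the emerald is in house 2 (clue 2).
The only gemstone still possible for house 1 is sapphire.
Clue 5 places the jazz fan in house 1.
By clue 10, the iris grower is in house 2.
The funk fan is in house 2 (clue 8).
The lily grower is narrowed to house 4 or 5; consider each.
Placing it in house 4 leads to a contradiction, so it's in house 5.
By clue 1, the person with the garnet is in house 5.
Clue 3 places the person with the jade in house 4.
From clue 6, the disco fan must be in house 5.
Clue 7 places the reggae fan in house 4.
So house 3 gets tulip for flower.
The only flower still possible for house 4 is poppy.
House 3 gemstone: only topaz fits.
The only music genre still possible for house 3 is rock.
So: house 1 = dahlia/sapphire/jazz, house 2 = iris/emerald/funk, house 3 = tulip/topaz/rock, house 4 = poppy/jade/reggae, house 5 = lily/garnet/disco.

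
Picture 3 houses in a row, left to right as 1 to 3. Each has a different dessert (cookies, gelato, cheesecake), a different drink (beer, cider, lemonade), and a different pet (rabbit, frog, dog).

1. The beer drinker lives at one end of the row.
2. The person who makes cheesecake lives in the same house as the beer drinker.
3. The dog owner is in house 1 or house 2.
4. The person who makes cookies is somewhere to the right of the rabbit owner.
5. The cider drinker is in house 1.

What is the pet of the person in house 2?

By clue 5, the cider drinker is in house 1.
House 2 drink: only lemonade fits.
That leaves beer as the drink for house 3.
The only pet still possible for house 3 is frog.
By clue 2, the person who makes cheesecake is in house 3.
That leaves gelato as the dessert for house 1.
House 2's dessert must be cookies (nothing else left).
By clue 4, the rabbit owner is in house 1.
That leaves dog as the pet for house 2.
So: house 1 = gelato/cider/rabbit, house 2 = cookies/lemonade/dog, house 3 = cheesecake/beer/frog.

dog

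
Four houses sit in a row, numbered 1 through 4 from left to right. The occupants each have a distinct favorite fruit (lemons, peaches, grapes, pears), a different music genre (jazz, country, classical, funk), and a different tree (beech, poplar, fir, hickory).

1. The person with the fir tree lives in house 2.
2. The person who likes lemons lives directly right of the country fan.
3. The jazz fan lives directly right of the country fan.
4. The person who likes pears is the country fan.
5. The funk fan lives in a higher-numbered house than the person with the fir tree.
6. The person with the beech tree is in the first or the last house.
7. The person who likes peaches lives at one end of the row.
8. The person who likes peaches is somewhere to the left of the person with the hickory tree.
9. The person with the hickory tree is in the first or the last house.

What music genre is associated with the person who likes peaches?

classical

From clue 1, the person with the fir tree must be in house 2.
The person who likes peaches is in house 1 (clue 8).
Clue 9: the person with the hickory tree is in house 4.
House 3's tree must be poplar (nothing else left).
The only music genre still possible for house 1 is classical.
The only tree still possible for house 1 is beech.
House 2's music genre must be country (nothing else left).
From clue 2, the person who likes lemons must be in house 3.
From clue 3, the jazz fan must be in house 3.
The person who likes pears is in house 2 (clue 4).
House 4 favorite fruit: only grapes fits.
House 4 music genre: only funk fits.
So: house 1 = peaches/classical/beech, house 2 = pears/country/fir, house 3 = lemons/jazz/poplar, house 4 = grapes/funk/hickory.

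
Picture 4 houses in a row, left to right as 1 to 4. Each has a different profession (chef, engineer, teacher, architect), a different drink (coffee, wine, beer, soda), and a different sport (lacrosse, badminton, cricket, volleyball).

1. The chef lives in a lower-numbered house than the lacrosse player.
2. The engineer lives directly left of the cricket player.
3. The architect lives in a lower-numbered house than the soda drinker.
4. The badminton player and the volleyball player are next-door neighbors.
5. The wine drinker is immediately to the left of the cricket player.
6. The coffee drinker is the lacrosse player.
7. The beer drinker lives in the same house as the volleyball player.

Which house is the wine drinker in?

2

So house 4 gets teacher for profession.
The architect is narrowed to house 1 or 2 or 3; consider each.
Placing it in house 2 and house 3 leads to a contradiction, so it's in house 1.
The only drink still possible for house 1 is beer.
Clue 7 places the volleyball player in house 1.
The only sport still possible for house 2 is badminton.
The chef is narrowed to house 2 or 3; consider each.
Placing it in house 2 leads to a contradiction, so it's in house 3.
Clue 1 places the lacrosse player in house 4.
The coffee drinker is in house 4 (clue 6).
The only profession still possible for house 2 is engineer.
The only sport still possible for house 3 is cricket.
Clue 5 places the wine drinker in house 2.
House 3 drink: only soda fits.
So: house 1 = architect/beer/volleyball, house 2 = engineer/wine/badminton, house 3 = chef/soda/cricket, house 4 = teacher/coffee/lacrosse.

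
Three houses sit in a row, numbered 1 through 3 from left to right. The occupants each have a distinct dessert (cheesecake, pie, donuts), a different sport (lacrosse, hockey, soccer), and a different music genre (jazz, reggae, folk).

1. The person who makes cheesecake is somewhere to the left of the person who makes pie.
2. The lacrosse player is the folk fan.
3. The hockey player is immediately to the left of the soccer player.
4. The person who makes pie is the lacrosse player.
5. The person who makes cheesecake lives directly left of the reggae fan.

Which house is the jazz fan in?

The only sport still possible for house 1 is hockey.
Clue 3 places the soccer player in house 2.
House 3 sport: only lacrosse fits.
House 1 music genre: only jazz fits.
Clue 2: the folk fan is in house 3.
Clue 4 places the person who makes pie in house 3.
So house 2 gets reggae for music genre.
Clue 5 places the person who makes cheesecake in house 1.
House 2 dessert: only donuts fits.
So: house 1 = cheesecake/hockey/jazz, house 2 = donuts/soccer/reggae, house 3 = pie/lacrosse/folk.

1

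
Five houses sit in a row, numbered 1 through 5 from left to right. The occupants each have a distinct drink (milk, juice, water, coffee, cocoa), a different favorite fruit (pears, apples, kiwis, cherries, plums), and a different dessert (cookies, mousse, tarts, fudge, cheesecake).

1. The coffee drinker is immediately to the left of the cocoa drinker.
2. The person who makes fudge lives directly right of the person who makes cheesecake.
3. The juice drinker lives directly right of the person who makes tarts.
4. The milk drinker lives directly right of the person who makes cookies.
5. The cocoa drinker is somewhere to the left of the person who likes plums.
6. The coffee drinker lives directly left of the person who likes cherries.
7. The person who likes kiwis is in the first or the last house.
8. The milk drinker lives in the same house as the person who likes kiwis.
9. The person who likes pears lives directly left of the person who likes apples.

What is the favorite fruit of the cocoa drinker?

cherries

Clue 8 places the milk drinker in house 5.
By clue 8, the person who likes kiwis is in house 5.
House 1's favorite fruit must be pears (nothing else left).
From clue 4, the person who makes cookies must be in house 4.
By clue 9, the person who likes apples is in house 2.
From clue 6, the coffee drinker must be in house 2.
The person who likes cherries is in house 3 (clue 6).
So house 1 gets water for drink.
House 3's drink must be cocoa (nothing else left).
House 4's drink must be juice (nothing else left).
So house 4 gets plums for favorite fruit.
So house 5 gets mousse for dessert.
The person who makes tarts is in house 3 (clue 3).
So house 1 gets cheesecake for dessert.
So house 2 gets fudge for dessert.
So: house 1 = water/pears/cheesecake, house 2 = coffee/apples/fudge, house 3 = cocoa/cherries/tarts, house 4 = juice/plums/cookies, house 5 = milk/kiwis/mousse.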